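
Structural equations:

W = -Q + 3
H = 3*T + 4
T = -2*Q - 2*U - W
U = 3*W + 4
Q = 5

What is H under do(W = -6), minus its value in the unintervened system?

84

do(W=-6) replaces the equation W = -Q + 3 with the constant W = -6.
U = 3*W + 4  [with W=-6]  = -14
T = -2*Q - 2*U - W  [with Q=5, U=-14, W=-6]  = 24
H = 3*T + 4  [with T=24]  = 76
Without intervention: W = -Q + 3  [with Q=5]  = -2; U = 3*W + 4  [with W=-2]  = -2; T = -2*Q - 2*U - W  [with Q=5, U=-2, W=-2]  = -4; H = 3*T + 4  [with T=-4]  = -8.
Change = 76 − (-8) = 84.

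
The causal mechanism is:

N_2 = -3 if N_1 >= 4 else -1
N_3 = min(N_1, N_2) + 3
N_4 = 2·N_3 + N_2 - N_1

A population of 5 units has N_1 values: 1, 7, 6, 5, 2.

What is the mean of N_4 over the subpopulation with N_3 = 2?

Conditioning on N_3=2 selects the 2 unit(s) with N_1 ∈ {1, 2}. Their N_4 values: 2, 1. Mean = 1.5.

1.5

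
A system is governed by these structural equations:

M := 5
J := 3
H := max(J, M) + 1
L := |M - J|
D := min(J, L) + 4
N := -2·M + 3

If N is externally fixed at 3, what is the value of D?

do(N=3) replaces the equation N := -2·M + 3 with the constant N = 3.
Since D is not a descendant of the intervened variable, it is unaffected.
L = |M - J|  [with M=5, J=3]  = 2
D = min(J, L) + 4  [with J=3, L=2]  = 6

6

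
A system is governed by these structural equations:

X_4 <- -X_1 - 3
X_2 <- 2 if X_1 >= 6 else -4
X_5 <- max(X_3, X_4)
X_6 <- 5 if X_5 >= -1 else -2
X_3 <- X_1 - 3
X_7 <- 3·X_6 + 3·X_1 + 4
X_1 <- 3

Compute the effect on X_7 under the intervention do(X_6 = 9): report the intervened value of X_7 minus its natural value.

Intervening sets X_6 = 9 and removes its equation (X_6 <- 5 if X_5 >= -1 else -2).
X_7 = 3·X_6 + 3·X_1 + 4  [with X_6=9, X_1=3]  = 40
Without intervention: X_3 = X_1 - 3  [with X_1=3]  = 0; X_4 = -X_1 - 3  [with X_1=3]  = -6; X_5 = max(X_3, X_4)  [with X_3=0, X_4=-6]  = 0; X_6 = 5 if X_5 >= -1 else -2  [with X_5=0]  = 5; X_7 = 3·X_6 + 3·X_1 + 4  [with X_6=5, X_1=3]  = 28.
Change = 40 − 28 = 12.

12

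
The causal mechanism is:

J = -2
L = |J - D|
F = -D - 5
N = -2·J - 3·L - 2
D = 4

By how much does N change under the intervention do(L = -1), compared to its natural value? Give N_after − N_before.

21

The intervention breaks the incoming arrows to L: L = |J - D| no longer applies, and L = -1.
N = -2·J - 3·L - 2  [with J=-2, L=-1]  = 5
Without intervention: L = |J - D|  [with J=-2, D=4]  = 6; N = -2·J - 3·L - 2  [with J=-2, L=6]  = -16.
Change = 5 − (-16) = 21.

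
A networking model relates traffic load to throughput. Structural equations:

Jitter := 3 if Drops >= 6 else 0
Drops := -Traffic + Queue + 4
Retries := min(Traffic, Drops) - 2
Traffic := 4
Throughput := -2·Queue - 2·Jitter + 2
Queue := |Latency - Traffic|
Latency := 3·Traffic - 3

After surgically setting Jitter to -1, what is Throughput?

Intervening sets Jitter = -1 and removes its equation (Jitter := 3 if Drops >= 6 else 0).
Latency = 3·Traffic - 3  [with Traffic=4]  = 9
Queue = |Latency - Traffic|  [with Latency=9, Traffic=4]  = 5
Throughput = -2·Queue - 2·Jitter + 2  [with Queue=5, Jitter=-1]  = -6

-6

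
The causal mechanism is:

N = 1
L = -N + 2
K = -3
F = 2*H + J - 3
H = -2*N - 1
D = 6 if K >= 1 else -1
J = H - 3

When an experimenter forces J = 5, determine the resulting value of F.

-4

The intervention breaks the incoming arrows to J: J = H - 3 no longer applies, and J = 5.
H = -2*N - 1  [with N=1]  = -3
F = 2*H + J - 3  [with H=-3, J=5]  = -4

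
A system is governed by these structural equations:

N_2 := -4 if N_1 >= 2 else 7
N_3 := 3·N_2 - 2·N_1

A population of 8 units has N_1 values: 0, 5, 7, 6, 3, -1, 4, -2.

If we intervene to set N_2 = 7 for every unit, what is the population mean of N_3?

15.5

Under do(N_2=7), N_2's equation is replaced by N_2=7 for every unit. Per-unit N_3: 21, 11, 7, 9, 15, 23, 13, 25. Mean = 15.5.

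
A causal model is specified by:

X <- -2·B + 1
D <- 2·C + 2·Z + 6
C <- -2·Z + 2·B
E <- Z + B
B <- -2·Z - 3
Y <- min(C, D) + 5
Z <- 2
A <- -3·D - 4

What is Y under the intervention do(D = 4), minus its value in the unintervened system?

The intervention breaks the incoming arrows to D: D <- 2·C + 2·Z + 6 no longer applies, and D = 4.
B = -2·Z - 3  [with Z=2]  = -7
C = -2·Z + 2·B  [with Z=2, B=-7]  = -18
Y = min(C, D) + 5  [with C=-18, D=4]  = -13
Without intervention: B = -2·Z - 3  [with Z=2]  = -7; C = -2·Z + 2·B  [with Z=2, B=-7]  = -18; D = 2·C + 2·Z + 6  [with C=-18, Z=2]  = -26; Y = min(C, D) + 5  [with C=-18, D=-26]  = -21.
Change = -13 − (-21) = 8.

8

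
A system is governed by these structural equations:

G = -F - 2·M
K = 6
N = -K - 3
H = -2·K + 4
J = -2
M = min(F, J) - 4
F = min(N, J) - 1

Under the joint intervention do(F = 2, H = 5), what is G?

Under do(F = 2, H = 5), each intervened variable's structural equation is replaced by its fixed value.
M = min(F, J) - 4  [with F=2, J=-2]  = -6
G = -F - 2·M  [with F=2, M=-6]  = 10

10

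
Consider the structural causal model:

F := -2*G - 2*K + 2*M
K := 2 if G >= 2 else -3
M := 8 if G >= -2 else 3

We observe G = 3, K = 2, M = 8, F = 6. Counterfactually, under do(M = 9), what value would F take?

8

The intervention breaks the incoming arrows to M: M := 8 if G >= -2 else 3 no longer applies, and M = 9.
K = 2 if G >= 2 else -3  [with G=3]  = 2
F = -2*G - 2*K + 2*M  [with G=3, K=2, M=9]  = 8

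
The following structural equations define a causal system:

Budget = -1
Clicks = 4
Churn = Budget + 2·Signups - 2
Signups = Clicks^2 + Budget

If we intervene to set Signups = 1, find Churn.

-1

The intervention breaks the incoming arrows to Signups: Signups = Clicks^2 + Budget no longer applies, and Signups = 1.
Churn = Budget + 2·Signups - 2  [with Budget=-1, Signups=1]  = -1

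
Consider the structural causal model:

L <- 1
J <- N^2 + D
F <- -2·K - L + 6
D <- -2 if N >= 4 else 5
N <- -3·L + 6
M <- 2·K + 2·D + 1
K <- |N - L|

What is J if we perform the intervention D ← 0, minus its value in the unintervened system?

-5

Under do(D=0), the mechanism D <- -2 if N >= 4 else 5 is discarded; D is fixed at 0.
N = -3·L + 6  [with L=1]  = 3
J = N^2 + D  [with N=3, D=0]  = 9
Without intervention: N = -3·L + 6  [with L=1]  = 3; D = -2 if N >= 4 else 5  [with N=3]  = 5; J = N^2 + D  [with N=3, D=5]  = 14.
Change = 9 − 14 = -5.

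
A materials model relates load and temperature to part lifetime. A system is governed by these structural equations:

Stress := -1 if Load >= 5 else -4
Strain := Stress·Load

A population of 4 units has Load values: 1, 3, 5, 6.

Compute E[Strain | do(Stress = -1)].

-3.75

Every unit gets Stress=-1 under the intervention. Strain values become -1, -3, -5, -6; E[Strain|do(Stress=-1)] = -3.75.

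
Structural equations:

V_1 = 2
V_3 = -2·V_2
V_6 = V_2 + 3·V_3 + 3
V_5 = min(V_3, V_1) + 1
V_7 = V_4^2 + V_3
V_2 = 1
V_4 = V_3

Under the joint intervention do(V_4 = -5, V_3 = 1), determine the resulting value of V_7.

The joint intervention fixes V_4 = -5, V_3 = 1, removing each variable's own equation.
V_7 = V_4^2 + V_3  [with V_4=-5, V_3=1]  = 26

26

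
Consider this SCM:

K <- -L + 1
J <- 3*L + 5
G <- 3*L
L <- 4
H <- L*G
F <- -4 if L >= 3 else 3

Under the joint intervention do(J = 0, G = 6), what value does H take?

24

The joint intervention fixes J = 0, G = 6, removing each variable's own equation.
H = L*G  [with L=4, G=6]  = 24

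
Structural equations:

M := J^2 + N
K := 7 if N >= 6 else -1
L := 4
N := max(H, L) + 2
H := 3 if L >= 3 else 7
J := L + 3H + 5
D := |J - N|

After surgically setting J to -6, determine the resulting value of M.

42

do(J=-6) replaces the equation J := L + 3H + 5 with the constant J = -6.
H = 3 if L >= 3 else 7  [with L=4]  = 3
N = max(H, L) + 2  [with H=3, L=4]  = 6
M = J^2 + N  [with J=-6, N=6]  = 42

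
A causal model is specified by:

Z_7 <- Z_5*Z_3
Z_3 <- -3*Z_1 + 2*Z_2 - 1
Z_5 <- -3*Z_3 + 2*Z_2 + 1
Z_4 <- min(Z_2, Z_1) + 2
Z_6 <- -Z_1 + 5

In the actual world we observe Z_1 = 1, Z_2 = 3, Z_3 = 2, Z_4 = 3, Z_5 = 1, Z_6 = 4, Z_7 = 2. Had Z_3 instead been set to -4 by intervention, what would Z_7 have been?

The intervention breaks the incoming arrows to Z_3: Z_3 <- -3*Z_1 + 2*Z_2 - 1 no longer applies, and Z_3 = -4.
Z_5 = -3*Z_3 + 2*Z_2 + 1  [with Z_3=-4, Z_2=3]  = 19
Z_7 = Z_5*Z_3  [with Z_5=19, Z_3=-4]  = -76

-76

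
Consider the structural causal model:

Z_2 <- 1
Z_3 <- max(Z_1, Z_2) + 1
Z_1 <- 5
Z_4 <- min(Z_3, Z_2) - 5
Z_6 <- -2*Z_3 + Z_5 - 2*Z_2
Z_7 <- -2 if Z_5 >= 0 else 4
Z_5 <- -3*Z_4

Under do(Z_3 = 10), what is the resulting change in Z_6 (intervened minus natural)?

The intervention breaks the incoming arrows to Z_3: Z_3 <- max(Z_1, Z_2) + 1 no longer applies, and Z_3 = 10.
Z_4 = min(Z_3, Z_2) - 5  [with Z_3=10, Z_2=1]  = -4
Z_5 = -3*Z_4  [with Z_4=-4]  = 12
Z_6 = -2*Z_3 + Z_5 - 2*Z_2  [with Z_3=10, Z_5=12, Z_2=1]  = -10
Without intervention: Z_3 = max(Z_1, Z_2) + 1  [with Z_1=5, Z_2=1]  = 6; Z_4 = min(Z_3, Z_2) - 5  [with Z_3=6, Z_2=1]  = -4; Z_5 = -3*Z_4  [with Z_4=-4]  = 12; Z_6 = -2*Z_3 + Z_5 - 2*Z_2  [with Z_3=6, Z_5=12, Z_2=1]  = -2.
Change = -10 − (-2) = -8.

-8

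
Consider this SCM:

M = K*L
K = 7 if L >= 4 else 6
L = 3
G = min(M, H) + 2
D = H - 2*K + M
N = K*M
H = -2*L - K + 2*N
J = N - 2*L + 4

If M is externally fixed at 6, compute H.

The intervention breaks the incoming arrows to M: M = K*L no longer applies, and M = 6.
K = 7 if L >= 4 else 6  [with L=3]  = 6
N = K*M  [with K=6, M=6]  = 36
H = -2*L - K + 2*N  [with L=3, K=6, N=36]  = 60

60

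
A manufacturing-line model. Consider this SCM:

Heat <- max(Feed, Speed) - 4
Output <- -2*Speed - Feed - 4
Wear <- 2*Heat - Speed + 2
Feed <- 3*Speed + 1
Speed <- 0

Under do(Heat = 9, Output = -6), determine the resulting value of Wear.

20

The joint intervention fixes Heat = 9, Output = -6, removing each variable's own equation.
Wear = 2*Heat - Speed + 2  [with Heat=9, Speed=0]  = 20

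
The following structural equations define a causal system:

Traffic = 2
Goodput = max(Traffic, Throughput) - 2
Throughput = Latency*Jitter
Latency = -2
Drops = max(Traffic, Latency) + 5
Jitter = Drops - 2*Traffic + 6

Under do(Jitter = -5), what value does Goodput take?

Under do(Jitter=-5), the mechanism Jitter = Drops - 2*Traffic + 6 is discarded; Jitter is fixed at -5.
Throughput = Latency*Jitter  [with Latency=-2, Jitter=-5]  = 10
Goodput = max(Traffic, Throughput) - 2  [with Traffic=2, Throughput=10]  = 8

8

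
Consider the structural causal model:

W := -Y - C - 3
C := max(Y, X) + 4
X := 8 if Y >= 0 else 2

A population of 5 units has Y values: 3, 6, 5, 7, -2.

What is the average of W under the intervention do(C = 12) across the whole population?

-18.8

Every unit gets C=12 under the intervention. W values become -18, -21, -20, -22, -13; E[W|do(C=12)] = -18.8.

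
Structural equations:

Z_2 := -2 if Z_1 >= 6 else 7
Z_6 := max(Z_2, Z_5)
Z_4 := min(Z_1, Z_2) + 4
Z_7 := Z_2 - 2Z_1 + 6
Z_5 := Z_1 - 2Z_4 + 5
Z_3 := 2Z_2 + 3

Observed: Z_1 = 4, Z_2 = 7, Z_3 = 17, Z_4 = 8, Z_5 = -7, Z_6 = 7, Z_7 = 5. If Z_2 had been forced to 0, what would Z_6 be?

1

Under do(Z_2=0), the mechanism Z_2 := -2 if Z_1 >= 6 else 7 is discarded; Z_2 is fixed at 0.
Z_4 = min(Z_1, Z_2) + 4  [with Z_1=4, Z_2=0]  = 4
Z_5 = Z_1 - 2Z_4 + 5  [with Z_1=4, Z_4=4]  = 1
Z_6 = max(Z_2, Z_5)  [with Z_2=0, Z_5=1]  = 1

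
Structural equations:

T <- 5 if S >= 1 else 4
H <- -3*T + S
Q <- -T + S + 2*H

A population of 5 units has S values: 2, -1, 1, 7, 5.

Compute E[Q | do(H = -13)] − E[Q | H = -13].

2

Under do(H=-13), H's equation is replaced by H=-13 for every unit. Per-unit Q: -29, -31, -30, -24, -26. Mean = -28.
E[Q|H=-13] averages over only the 2 units with H=-13 (S = 2, -1): Q = -29, -31, mean -30.
Difference = -28 − (-30) = 2.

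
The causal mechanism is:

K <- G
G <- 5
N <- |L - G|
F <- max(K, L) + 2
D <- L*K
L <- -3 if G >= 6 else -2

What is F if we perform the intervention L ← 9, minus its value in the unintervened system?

do(L=9) replaces the equation L <- -3 if G >= 6 else -2 with the constant L = 9.
K = G  [with G=5]  = 5
F = max(K, L) + 2  [with K=5, L=9]  = 11
Without intervention: K = G  [with G=5]  = 5; L = -3 if G >= 6 else -2  [with G=5]  = -2; F = max(K, L) + 2  [with K=5, L=-2]  = 7.
Change = 11 − 7 = 4.

4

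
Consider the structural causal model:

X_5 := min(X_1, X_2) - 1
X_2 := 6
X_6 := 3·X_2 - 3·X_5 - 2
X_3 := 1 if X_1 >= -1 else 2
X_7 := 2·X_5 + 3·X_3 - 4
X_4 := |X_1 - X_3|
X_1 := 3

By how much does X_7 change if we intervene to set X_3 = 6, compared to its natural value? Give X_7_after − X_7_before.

The intervention breaks the incoming arrows to X_3: X_3 := 1 if X_1 >= -1 else 2 no longer applies, and X_3 = 6.
X_5 = min(X_1, X_2) - 1  [with X_1=3, X_2=6]  = 2
X_7 = 2·X_5 + 3·X_3 - 4  [with X_5=2, X_3=6]  = 18
Without intervention: X_3 = 1 if X_1 >= -1 else 2  [with X_1=3]  = 1; X_5 = min(X_1, X_2) - 1  [with X_1=3, X_2=6]  = 2; X_7 = 2·X_5 + 3·X_3 - 4  [with X_5=2, X_3=1]  = 3.
Change = 18 − 3 = 15.

15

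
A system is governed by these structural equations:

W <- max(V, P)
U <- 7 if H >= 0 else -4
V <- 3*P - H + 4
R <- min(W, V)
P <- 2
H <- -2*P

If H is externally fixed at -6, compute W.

Under do(H=-6), the mechanism H <- -2*P is discarded; H is fixed at -6.
V = 3*P - H + 4  [with P=2, H=-6]  = 16
W = max(V, P)  [with V=16, P=2]  = 16

16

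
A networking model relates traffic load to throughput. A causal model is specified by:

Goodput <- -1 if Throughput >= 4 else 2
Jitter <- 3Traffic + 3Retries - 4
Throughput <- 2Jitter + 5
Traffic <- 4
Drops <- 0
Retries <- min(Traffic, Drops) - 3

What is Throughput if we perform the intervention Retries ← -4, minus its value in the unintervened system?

-6

do(Retries=-4) replaces the equation Retries <- min(Traffic, Drops) - 3 with the constant Retries = -4.
Jitter = 3Traffic + 3Retries - 4  [with Traffic=4, Retries=-4]  = -4
Throughput = 2Jitter + 5  [with Jitter=-4]  = -3
Without intervention: Retries = min(Traffic, Drops) - 3  [with Traffic=4, Drops=0]  = -3; Jitter = 3Traffic + 3Retries - 4  [with Traffic=4, Retries=-3]  = -1; Throughput = 2Jitter + 5  [with Jitter=-1]  = 3.
Change = -3 − 3 = -6.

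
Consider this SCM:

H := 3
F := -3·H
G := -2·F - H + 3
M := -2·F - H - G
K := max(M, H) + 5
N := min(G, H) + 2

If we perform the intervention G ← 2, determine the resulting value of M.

The intervention breaks the incoming arrows to G: G := -2·F - H + 3 no longer applies, and G = 2.
F = -3·H  [with H=3]  = -9
M = -2·F - H - G  [with F=-9, H=3, G=2]  = 13

13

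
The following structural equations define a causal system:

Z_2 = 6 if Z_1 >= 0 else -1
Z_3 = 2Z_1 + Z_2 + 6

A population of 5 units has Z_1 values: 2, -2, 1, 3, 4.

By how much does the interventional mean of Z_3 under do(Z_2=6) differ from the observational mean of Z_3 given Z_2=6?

-1.8

Every unit gets Z_2=6 under the intervention. Z_3 values become 16, 8, 14, 18, 20; E[Z_3|do(Z_2=6)] = 15.2.
E[Z_3|Z_2=6] averages over only the 4 units with Z_2=6 (Z_1 = 2, 1, 3, 4): Z_3 = 16, 14, 18, 20, mean 17.
Difference = 15.2 − 17 = -1.8.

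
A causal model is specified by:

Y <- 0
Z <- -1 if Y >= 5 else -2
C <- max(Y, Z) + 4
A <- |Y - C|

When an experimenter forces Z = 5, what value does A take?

9

Under do(Z=5), the mechanism Z <- -1 if Y >= 5 else -2 is discarded; Z is fixed at 5.
C = max(Y, Z) + 4  [with Y=0, Z=5]  = 9
A = |Y - C|  [with Y=0, C=9]  = 9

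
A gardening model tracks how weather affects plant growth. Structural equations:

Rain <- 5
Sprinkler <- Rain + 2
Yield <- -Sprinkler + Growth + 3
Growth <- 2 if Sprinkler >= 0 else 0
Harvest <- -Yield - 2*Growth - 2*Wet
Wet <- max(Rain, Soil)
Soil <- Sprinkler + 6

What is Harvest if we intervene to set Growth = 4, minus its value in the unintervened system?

-6

Under do(Growth=4), the mechanism Growth <- 2 if Sprinkler >= 0 else 0 is discarded; Growth is fixed at 4.
Sprinkler = Rain + 2  [with Rain=5]  = 7
Soil = Sprinkler + 6  [with Sprinkler=7]  = 13
Wet = max(Rain, Soil)  [with Rain=5, Soil=13]  = 13
Yield = -Sprinkler + Growth + 3  [with Sprinkler=7, Growth=4]  = 0
Harvest = -Yield - 2*Growth - 2*Wet  [with Yield=0, Growth=4, Wet=13]  = -34
Without intervention: Sprinkler = Rain + 2  [with Rain=5]  = 7; Soil = Sprinkler + 6  [with Sprinkler=7]  = 13; Wet = max(Rain, Soil)  [with Rain=5, Soil=13]  = 13; Growth = 2 if Sprinkler >= 0 else 0  [with Sprinkler=7]  = 2; Yield = -Sprinkler + Growth + 3  [with Sprinkler=7, Growth=2]  = -2; Harvest = -Yield - 2*Growth - 2*Wet  [with Yield=-2, Growth=2, Wet=13]  = -28.
Change = -34 − (-28) = -6.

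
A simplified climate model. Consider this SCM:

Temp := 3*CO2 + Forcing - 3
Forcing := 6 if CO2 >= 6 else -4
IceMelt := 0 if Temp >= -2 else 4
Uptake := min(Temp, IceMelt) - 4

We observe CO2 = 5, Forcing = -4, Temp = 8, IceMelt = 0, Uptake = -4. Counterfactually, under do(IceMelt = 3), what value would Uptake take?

-1

Intervening sets IceMelt = 3 and removes its equation (IceMelt := 0 if Temp >= -2 else 4).
Forcing = 6 if CO2 >= 6 else -4  [with CO2=5]  = -4
Temp = 3*CO2 + Forcing - 3  [with CO2=5, Forcing=-4]  = 8
Uptake = min(Temp, IceMelt) - 4  [with Temp=8, IceMelt=3]  = -1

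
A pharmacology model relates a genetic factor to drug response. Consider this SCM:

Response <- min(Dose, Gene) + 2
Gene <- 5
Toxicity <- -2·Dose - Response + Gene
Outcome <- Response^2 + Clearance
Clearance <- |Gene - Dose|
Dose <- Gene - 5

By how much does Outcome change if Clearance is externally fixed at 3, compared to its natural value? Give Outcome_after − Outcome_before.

-2

The intervention breaks the incoming arrows to Clearance: Clearance <- |Gene - Dose| no longer applies, and Clearance = 3.
Dose = Gene - 5  [with Gene=5]  = 0
Response = min(Dose, Gene) + 2  [with Dose=0, Gene=5]  = 2
Outcome = Response^2 + Clearance  [with Response=2, Clearance=3]  = 7
Without intervention: Dose = Gene - 5  [with Gene=5]  = 0; Response = min(Dose, Gene) + 2  [with Dose=0, Gene=5]  = 2; Clearance = |Gene - Dose|  [with Gene=5, Dose=0]  = 5; Outcome = Response^2 + Clearance  [with Response=2, Clearance=5]  = 9.
Change = 7 − 9 = -2.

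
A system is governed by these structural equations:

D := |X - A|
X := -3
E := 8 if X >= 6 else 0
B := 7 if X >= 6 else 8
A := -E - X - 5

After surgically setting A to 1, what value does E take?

0

Under do(A=1), the mechanism A := -E - X - 5 is discarded; A is fixed at 1.
Since E is not a descendant of the intervened variable, it is unaffected.
E = 8 if X >= 6 else 0  [with X=-3]  = 0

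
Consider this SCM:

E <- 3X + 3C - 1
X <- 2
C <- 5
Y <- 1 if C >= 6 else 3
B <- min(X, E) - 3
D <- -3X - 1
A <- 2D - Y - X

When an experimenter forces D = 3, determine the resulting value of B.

-1

The intervention breaks the incoming arrows to D: D <- -3X - 1 no longer applies, and D = 3.
No directed path runs from D to B, so B keeps its natural value.
E = 3X + 3C - 1  [with X=2, C=5]  = 20
B = min(X, E) - 3  [with X=2, E=20]  = -1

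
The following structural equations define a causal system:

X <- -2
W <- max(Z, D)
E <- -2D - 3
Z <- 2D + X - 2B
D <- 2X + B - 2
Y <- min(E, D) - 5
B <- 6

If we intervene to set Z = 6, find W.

6

Intervening sets Z = 6 and removes its equation (Z <- 2D + X - 2B).
D = 2X + B - 2  [with X=-2, B=6]  = 0
W = max(Z, D)  [with Z=6, D=0]  = 6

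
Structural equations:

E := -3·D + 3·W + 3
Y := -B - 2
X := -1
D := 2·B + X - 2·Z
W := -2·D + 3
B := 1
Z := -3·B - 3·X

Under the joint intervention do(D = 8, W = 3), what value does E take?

Under do(D = 8, W = 3), each intervened variable's structural equation is replaced by its fixed value.
E = -3·D + 3·W + 3  [with D=8, W=3]  = -12

-12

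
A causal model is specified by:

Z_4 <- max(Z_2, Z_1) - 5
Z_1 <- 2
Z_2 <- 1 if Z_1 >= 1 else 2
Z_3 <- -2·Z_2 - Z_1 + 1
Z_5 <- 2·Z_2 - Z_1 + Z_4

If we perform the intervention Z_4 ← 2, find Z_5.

2

Intervening sets Z_4 = 2 and removes its equation (Z_4 <- max(Z_2, Z_1) - 5).
Z_2 = 1 if Z_1 >= 1 else 2  [with Z_1=2]  = 1
Z_5 = 2·Z_2 - Z_1 + Z_4  [with Z_2=1, Z_1=2, Z_4=2]  = 2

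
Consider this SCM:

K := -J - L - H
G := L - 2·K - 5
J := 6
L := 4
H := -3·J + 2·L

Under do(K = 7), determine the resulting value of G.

-15

Intervening sets K = 7 and removes its equation (K := -J - L - H).
G = L - 2·K - 5  [with L=4, K=7]  = -15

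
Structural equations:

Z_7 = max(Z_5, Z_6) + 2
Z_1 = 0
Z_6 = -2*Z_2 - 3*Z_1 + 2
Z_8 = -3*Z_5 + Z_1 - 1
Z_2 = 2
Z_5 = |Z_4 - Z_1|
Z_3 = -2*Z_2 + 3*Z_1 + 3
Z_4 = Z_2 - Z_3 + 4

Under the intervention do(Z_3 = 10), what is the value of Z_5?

do(Z_3=10) replaces the equation Z_3 = -2*Z_2 + 3*Z_1 + 3 with the constant Z_3 = 10.
Z_4 = Z_2 - Z_3 + 4  [with Z_2=2, Z_3=10]  = -4
Z_5 = |Z_4 - Z_1|  [with Z_4=-4, Z_1=0]  = 4

4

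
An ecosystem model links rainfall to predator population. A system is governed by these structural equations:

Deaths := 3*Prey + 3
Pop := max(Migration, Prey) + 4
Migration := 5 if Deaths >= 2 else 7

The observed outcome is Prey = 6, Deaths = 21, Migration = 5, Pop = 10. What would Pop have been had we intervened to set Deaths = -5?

Under do(Deaths=-5), the mechanism Deaths := 3*Prey + 3 is discarded; Deaths is fixed at -5.
Migration = 5 if Deaths >= 2 else 7  [with Deaths=-5]  = 7
Pop = max(Migration, Prey) + 4  [with Migration=7, Prey=6]  = 11

11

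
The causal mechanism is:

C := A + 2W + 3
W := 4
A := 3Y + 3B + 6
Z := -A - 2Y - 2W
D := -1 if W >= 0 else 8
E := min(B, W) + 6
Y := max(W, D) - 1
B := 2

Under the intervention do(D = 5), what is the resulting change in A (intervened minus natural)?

3

do(D=5) replaces the equation D := -1 if W >= 0 else 8 with the constant D = 5.
Y = max(W, D) - 1  [with W=4, D=5]  = 4
A = 3Y + 3B + 6  [with Y=4, B=2]  = 24
Without intervention: D = -1 if W >= 0 else 8  [with W=4]  = -1; Y = max(W, D) - 1  [with W=4, D=-1]  = 3; A = 3Y + 3B + 6  [with Y=3, B=2]  = 21.
Change = 24 − 21 = 3.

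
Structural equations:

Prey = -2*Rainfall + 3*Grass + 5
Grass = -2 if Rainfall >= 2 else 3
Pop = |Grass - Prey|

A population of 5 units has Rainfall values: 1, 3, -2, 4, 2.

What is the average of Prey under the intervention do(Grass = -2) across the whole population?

-4.2

do(Grass=-2) breaks Grass's dependence on Rainfall. With Grass=-2 fixed, Prey across the units is -3, -7, 3, -9, -5, mean -4.2.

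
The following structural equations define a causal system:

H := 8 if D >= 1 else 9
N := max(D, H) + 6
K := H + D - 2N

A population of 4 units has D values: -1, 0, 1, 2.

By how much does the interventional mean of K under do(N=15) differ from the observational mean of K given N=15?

The intervention sets N=15 in all 4 units regardless of D. Recomputing K per unit gives -22, -21, -21, -20; average -21.
Conditioning on N=15 selects the 2 unit(s) with D ∈ {-1, 0}. Their K values: -22, -21. Mean = -21.5.
Difference = -21 − (-21.5) = 0.5.

0.5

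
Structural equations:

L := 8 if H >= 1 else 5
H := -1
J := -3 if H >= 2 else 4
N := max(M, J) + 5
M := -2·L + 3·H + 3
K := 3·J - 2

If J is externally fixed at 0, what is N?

5

The intervention breaks the incoming arrows to J: J := -3 if H >= 2 else 4 no longer applies, and J = 0.
L = 8 if H >= 1 else 5  [with H=-1]  = 5
M = -2·L + 3·H + 3  [with L=5, H=-1]  = -10
N = max(M, J) + 5  [with M=-10, J=0]  = 5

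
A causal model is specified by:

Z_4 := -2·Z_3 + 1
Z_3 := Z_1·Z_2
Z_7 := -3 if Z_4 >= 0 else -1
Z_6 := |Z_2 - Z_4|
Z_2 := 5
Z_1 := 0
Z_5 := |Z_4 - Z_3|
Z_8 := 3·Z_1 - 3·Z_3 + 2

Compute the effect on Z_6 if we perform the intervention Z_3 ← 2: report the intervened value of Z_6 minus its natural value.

4

The intervention breaks the incoming arrows to Z_3: Z_3 := Z_1·Z_2 no longer applies, and Z_3 = 2.
Z_4 = -2·Z_3 + 1  [with Z_3=2]  = -3
Z_6 = |Z_2 - Z_4|  [with Z_2=5, Z_4=-3]  = 8
Without intervention: Z_3 = Z_1·Z_2  [with Z_1=0, Z_2=5]  = 0; Z_4 = -2·Z_3 + 1  [with Z_3=0]  = 1; Z_6 = |Z_2 - Z_4|  [with Z_2=5, Z_4=1]  = 4.
Change = 8 − 4 = 4.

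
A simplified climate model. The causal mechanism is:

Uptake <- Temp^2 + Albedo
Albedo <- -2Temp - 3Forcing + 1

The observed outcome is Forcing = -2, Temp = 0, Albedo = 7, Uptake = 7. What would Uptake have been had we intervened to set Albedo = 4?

The intervention breaks the incoming arrows to Albedo: Albedo <- -2Temp - 3Forcing + 1 no longer applies, and Albedo = 4.
Uptake = Temp^2 + Albedo  [with Temp=0, Albedo=4]  = 4

4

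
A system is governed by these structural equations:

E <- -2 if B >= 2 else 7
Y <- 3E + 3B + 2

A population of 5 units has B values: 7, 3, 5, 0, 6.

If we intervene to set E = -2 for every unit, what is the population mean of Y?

8.6

Every unit gets E=-2 under the intervention. Y values become 17, 5, 11, -4, 14; E[Y|do(E=-2)] = 8.6.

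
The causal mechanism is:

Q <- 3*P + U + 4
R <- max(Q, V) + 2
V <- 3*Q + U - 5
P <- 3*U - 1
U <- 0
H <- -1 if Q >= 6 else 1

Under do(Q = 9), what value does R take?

24

do(Q=9) replaces the equation Q <- 3*P + U + 4 with the constant Q = 9.
V = 3*Q + U - 5  [with Q=9, U=0]  = 22
R = max(Q, V) + 2  [with Q=9, V=22]  = 24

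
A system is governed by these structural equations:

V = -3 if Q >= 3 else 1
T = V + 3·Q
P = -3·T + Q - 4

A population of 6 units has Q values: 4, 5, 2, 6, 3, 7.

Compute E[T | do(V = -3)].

10.5

Every unit gets V=-3 under the intervention. T values become 9, 12, 3, 15, 6, 18; E[T|do(V=-3)] = 10.5.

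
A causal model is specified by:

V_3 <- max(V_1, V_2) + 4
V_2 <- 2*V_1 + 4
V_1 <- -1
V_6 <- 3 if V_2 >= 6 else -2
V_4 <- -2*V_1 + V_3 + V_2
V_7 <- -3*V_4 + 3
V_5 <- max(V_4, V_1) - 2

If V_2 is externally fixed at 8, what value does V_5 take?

20

do(V_2=8) replaces the equation V_2 <- 2*V_1 + 4 with the constant V_2 = 8.
V_3 = max(V_1, V_2) + 4  [with V_1=-1, V_2=8]  = 12
V_4 = -2*V_1 + V_3 + V_2  [with V_1=-1, V_3=12, V_2=8]  = 22
V_5 = max(V_4, V_1) - 2  [with V_4=22, V_1=-1]  = 20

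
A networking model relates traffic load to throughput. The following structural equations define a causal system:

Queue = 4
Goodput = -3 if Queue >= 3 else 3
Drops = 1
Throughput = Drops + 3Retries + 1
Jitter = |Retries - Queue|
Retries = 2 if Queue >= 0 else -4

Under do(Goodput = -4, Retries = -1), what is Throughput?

-1

Under do(Goodput = -4, Retries = -1), each intervened variable's structural equation is replaced by its fixed value.
Throughput = Drops + 3Retries + 1  [with Drops=1, Retries=-1]  = -1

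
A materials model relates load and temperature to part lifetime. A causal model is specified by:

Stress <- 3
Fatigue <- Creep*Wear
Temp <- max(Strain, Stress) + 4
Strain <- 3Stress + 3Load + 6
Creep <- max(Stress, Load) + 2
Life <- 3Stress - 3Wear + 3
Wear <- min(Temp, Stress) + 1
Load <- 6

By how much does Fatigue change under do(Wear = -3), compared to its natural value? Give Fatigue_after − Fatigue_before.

Intervening sets Wear = -3 and removes its equation (Wear <- min(Temp, Stress) + 1).
Creep = max(Stress, Load) + 2  [with Stress=3, Load=6]  = 8
Fatigue = Creep*Wear  [with Creep=8, Wear=-3]  = -24
Without intervention: Strain = 3Stress + 3Load + 6  [with Stress=3, Load=6]  = 33; Temp = max(Strain, Stress) + 4  [with Strain=33, Stress=3]  = 37; Creep = max(Stress, Load) + 2  [with Stress=3, Load=6]  = 8; Wear = min(Temp, Stress) + 1  [with Temp=37, Stress=3]  = 4; Fatigue = Creep*Wear  [with Creep=8, Wear=4]  = 32.
Change = -24 − 32 = -56.

-56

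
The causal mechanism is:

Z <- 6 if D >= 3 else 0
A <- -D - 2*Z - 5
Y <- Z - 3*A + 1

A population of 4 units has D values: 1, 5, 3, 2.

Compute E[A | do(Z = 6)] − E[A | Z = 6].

do(Z=6) breaks Z's dependence on D. With Z=6 fixed, A across the units is -18, -22, -20, -19, mean -19.75.
Conditioning on Z=6 selects the 2 unit(s) with D ∈ {5, 3}. Their A values: -22, -20. Mean = -21.
Difference = -19.75 − (-21) = 1.25.

1.25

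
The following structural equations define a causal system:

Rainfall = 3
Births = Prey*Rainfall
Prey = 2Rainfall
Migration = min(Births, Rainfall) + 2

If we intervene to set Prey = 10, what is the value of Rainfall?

Under do(Prey=10), the mechanism Prey = 2Rainfall is discarded; Prey is fixed at 10.
Rainfall is not downstream of the intervention, so its value is determined by the original equations.

3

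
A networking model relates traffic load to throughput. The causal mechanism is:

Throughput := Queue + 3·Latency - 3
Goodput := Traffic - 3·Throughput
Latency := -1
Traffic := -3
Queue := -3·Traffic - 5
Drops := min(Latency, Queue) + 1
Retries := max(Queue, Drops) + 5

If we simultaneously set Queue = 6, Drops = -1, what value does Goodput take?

Under do(Queue = 6, Drops = -1), each intervened variable's structural equation is replaced by its fixed value.
Throughput = Queue + 3·Latency - 3  [with Queue=6, Latency=-1]  = 0
Goodput = Traffic - 3·Throughput  [with Traffic=-3, Throughput=0]  = -3

-3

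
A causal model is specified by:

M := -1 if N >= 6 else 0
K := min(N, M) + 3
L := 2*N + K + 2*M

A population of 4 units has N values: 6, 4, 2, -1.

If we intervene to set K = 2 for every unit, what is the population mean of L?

7

Under do(K=2), K's equation is replaced by K=2 for every unit. Per-unit L: 12, 10, 6, 0. Mean = 7.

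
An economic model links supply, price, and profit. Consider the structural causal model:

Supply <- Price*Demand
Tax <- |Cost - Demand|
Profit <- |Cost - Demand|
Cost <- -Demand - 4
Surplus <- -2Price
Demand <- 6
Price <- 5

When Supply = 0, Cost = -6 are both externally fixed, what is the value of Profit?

Setting Supply = 0, Cost = -6 by intervention discards those variables' equations.
Profit = |Cost - Demand|  [with Cost=-6, Demand=6]  = 12

12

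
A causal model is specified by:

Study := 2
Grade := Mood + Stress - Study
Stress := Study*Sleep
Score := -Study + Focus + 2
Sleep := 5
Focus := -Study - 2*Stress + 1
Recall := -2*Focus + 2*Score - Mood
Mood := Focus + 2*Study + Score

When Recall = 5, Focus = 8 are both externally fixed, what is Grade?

28

The joint intervention fixes Recall = 5, Focus = 8, removing each variable's own equation.
Stress = Study*Sleep  [with Study=2, Sleep=5]  = 10
Score = -Study + Focus + 2  [with Study=2, Focus=8]  = 8
Mood = Focus + 2*Study + Score  [with Focus=8, Study=2, Score=8]  = 20
Grade = Mood + Stress - Study  [with Mood=20, Stress=10, Study=2]  = 28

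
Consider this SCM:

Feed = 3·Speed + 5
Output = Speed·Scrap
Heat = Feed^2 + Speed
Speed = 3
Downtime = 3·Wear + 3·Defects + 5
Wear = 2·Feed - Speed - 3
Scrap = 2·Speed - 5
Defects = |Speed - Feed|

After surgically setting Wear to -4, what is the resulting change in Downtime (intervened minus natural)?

-78

do(Wear=-4) replaces the equation Wear = 2·Feed - Speed - 3 with the constant Wear = -4.
Feed = 3·Speed + 5  [with Speed=3]  = 14
Defects = |Speed - Feed|  [with Speed=3, Feed=14]  = 11
Downtime = 3·Wear + 3·Defects + 5  [with Wear=-4, Defects=11]  = 26
Without intervention: Feed = 3·Speed + 5  [with Speed=3]  = 14; Wear = 2·Feed - Speed - 3  [with Feed=14, Speed=3]  = 22; Defects = |Speed - Feed|  [with Speed=3, Feed=14]  = 11; Downtime = 3·Wear + 3·Defects + 5  [with Wear=22, Defects=11]  = 104.
Change = 26 − 104 = -78.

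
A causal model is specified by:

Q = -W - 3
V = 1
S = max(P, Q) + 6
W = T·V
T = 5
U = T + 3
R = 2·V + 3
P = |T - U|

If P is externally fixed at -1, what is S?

Under do(P=-1), the mechanism P = |T - U| is discarded; P is fixed at -1.
W = T·V  [with T=5, V=1]  = 5
Q = -W - 3  [with W=5]  = -8
S = max(P, Q) + 6  [with P=-1, Q=-8]  = 5

5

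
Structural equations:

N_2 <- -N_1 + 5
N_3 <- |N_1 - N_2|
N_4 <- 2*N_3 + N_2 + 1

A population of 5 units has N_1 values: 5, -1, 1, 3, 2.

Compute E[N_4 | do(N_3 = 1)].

6

Under do(N_3=1), N_3's equation is replaced by N_3=1 for every unit. Per-unit N_4: 3, 9, 7, 5, 6. Mean = 6.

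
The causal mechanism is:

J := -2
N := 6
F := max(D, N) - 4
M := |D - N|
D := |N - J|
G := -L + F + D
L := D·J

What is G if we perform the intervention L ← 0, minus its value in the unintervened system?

-16

Under do(L=0), the mechanism L := D·J is discarded; L is fixed at 0.
D = |N - J|  [with N=6, J=-2]  = 8
F = max(D, N) - 4  [with D=8, N=6]  = 4
G = -L + F + D  [with L=0, F=4, D=8]  = 12
Without intervention: D = |N - J|  [with N=6, J=-2]  = 8; F = max(D, N) - 4  [with D=8, N=6]  = 4; L = D·J  [with D=8, J=-2]  = -16; G = -L + F + D  [with L=-16, F=4, D=8]  = 28.
Change = 12 − 28 = -16.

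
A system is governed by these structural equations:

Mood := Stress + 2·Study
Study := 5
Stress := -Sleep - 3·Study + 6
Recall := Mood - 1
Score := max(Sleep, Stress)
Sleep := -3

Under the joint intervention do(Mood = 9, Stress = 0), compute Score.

0

Under do(Mood = 9, Stress = 0), each intervened variable's structural equation is replaced by its fixed value.
Score = max(Sleep, Stress)  [with Sleep=-3, Stress=0]  = 0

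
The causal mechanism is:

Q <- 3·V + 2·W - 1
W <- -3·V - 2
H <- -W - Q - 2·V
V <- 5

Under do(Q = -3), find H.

10

The intervention breaks the incoming arrows to Q: Q <- 3·V + 2·W - 1 no longer applies, and Q = -3.
W = -3·V - 2  [with V=5]  = -17
H = -W - Q - 2·V  [with W=-17, Q=-3, V=5]  = 10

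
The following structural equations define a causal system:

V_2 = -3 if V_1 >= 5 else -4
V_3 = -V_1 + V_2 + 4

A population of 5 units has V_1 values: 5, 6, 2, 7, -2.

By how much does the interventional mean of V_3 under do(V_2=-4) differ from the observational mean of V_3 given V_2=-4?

-3.6

Every unit gets V_2=-4 under the intervention. V_3 values become -5, -6, -2, -7, 2; E[V_3|do(V_2=-4)] = -3.6.
E[V_3|V_2=-4] averages over only the 2 units with V_2=-4 (V_1 = 2, -2): V_3 = -2, 2, mean 0.
Difference = -3.6 − 0 = -3.6.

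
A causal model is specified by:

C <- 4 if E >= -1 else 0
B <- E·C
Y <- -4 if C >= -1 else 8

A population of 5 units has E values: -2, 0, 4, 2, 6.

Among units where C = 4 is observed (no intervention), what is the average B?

12

Observing C=4 restricts to units where C's equation naturally yields 4: E ∈ {0, 4, 2, 6}. In that subpopulation B = 0, 16, 8, 24, mean 12.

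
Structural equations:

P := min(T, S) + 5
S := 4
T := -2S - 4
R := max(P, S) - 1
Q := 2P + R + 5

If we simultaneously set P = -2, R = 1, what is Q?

2

Setting P = -2, R = 1 by intervention discards those variables' equations.
Q = 2P + R + 5  [with P=-2, R=1]  = 2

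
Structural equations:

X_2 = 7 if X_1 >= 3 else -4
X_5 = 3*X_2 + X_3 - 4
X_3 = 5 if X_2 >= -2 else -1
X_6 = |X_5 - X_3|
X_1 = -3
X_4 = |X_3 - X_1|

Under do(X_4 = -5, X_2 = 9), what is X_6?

23

The joint intervention fixes X_4 = -5, X_2 = 9, removing each variable's own equation.
X_3 = 5 if X_2 >= -2 else -1  [with X_2=9]  = 5
X_5 = 3*X_2 + X_3 - 4  [with X_2=9, X_3=5]  = 28
X_6 = |X_5 - X_3|  [with X_5=28, X_3=5]  = 23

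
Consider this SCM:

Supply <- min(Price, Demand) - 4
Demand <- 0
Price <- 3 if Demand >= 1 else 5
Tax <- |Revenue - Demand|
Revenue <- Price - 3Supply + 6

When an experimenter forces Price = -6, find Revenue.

Under do(Price=-6), the mechanism Price <- 3 if Demand >= 1 else 5 is discarded; Price is fixed at -6.
Supply = min(Price, Demand) - 4  [with Price=-6, Demand=0]  = -10
Revenue = Price - 3Supply + 6  [with Price=-6, Supply=-10]  = 30

30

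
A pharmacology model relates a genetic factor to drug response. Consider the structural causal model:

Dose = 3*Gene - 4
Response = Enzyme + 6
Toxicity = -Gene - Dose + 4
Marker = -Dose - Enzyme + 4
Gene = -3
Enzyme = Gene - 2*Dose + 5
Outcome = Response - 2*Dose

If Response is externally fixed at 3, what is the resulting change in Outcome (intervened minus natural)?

-31

Under do(Response=3), the mechanism Response = Enzyme + 6 is discarded; Response is fixed at 3.
Dose = 3*Gene - 4  [with Gene=-3]  = -13
Outcome = Response - 2*Dose  [with Response=3, Dose=-13]  = 29
Without intervention: Dose = 3*Gene - 4  [with Gene=-3]  = -13; Enzyme = Gene - 2*Dose + 5  [with Gene=-3, Dose=-13]  = 28; Response = Enzyme + 6  [with Enzyme=28]  = 34; Outcome = Response - 2*Dose  [with Response=34, Dose=-13]  = 60.
Change = 29 − 60 = -31.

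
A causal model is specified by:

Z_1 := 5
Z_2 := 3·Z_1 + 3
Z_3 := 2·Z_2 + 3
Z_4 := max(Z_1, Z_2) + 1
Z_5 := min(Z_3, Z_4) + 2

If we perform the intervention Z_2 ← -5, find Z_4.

6

Under do(Z_2=-5), the mechanism Z_2 := 3·Z_1 + 3 is discarded; Z_2 is fixed at -5.
Z_4 = max(Z_1, Z_2) + 1  [with Z_1=5, Z_2=-5]  = 6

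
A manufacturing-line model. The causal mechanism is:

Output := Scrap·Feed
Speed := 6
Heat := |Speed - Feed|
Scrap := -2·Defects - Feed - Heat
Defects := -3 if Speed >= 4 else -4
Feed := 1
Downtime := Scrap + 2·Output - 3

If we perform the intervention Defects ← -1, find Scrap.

-4

Intervening sets Defects = -1 and removes its equation (Defects := -3 if Speed >= 4 else -4).
Heat = |Speed - Feed|  [with Speed=6, Feed=1]  = 5
Scrap = -2·Defects - Feed - Heat  [with Defects=-1, Feed=1, Heat=5]  = -4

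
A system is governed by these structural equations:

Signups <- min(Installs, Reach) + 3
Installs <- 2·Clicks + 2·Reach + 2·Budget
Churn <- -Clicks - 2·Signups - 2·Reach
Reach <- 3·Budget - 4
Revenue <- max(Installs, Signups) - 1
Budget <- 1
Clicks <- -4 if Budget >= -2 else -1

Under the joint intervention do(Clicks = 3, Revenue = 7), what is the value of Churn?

-5

Under do(Clicks = 3, Revenue = 7), each intervened variable's structural equation is replaced by its fixed value.
Reach = 3·Budget - 4  [with Budget=1]  = -1
Installs = 2·Clicks + 2·Reach + 2·Budget  [with Clicks=3, Reach=-1, Budget=1]  = 6
Signups = min(Installs, Reach) + 3  [with Installs=6, Reach=-1]  = 2
Churn = -Clicks - 2·Signups - 2·Reach  [with Clicks=3, Signups=2, Reach=-1]  = -5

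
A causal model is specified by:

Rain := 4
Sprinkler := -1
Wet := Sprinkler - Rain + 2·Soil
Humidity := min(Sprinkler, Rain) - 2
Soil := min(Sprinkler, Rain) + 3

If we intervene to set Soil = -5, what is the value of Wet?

-15

The intervention breaks the incoming arrows to Soil: Soil := min(Sprinkler, Rain) + 3 no longer applies, and Soil = -5.
Wet = Sprinkler - Rain + 2·Soil  [with Sprinkler=-1, Rain=4, Soil=-5]  = -15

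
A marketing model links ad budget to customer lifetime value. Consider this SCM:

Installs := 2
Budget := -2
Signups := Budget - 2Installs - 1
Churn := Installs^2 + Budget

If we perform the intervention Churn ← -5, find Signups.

-7

Under do(Churn=-5), the mechanism Churn := Installs^2 + Budget is discarded; Churn is fixed at -5.
Since Signups is not a descendant of the intervened variable, it is unaffected.
Signups = Budget - 2Installs - 1  [with Budget=-2, Installs=2]  = -7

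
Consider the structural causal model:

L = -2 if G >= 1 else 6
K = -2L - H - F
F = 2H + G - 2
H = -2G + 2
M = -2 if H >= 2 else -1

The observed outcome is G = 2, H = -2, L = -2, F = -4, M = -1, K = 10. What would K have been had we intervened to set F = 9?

-3

Under do(F=9), the mechanism F = 2H + G - 2 is discarded; F is fixed at 9.
H = -2G + 2  [with G=2]  = -2
L = -2 if G >= 1 else 6  [with G=2]  = -2
K = -2L - H - F  [with L=-2, H=-2, F=9]  = -3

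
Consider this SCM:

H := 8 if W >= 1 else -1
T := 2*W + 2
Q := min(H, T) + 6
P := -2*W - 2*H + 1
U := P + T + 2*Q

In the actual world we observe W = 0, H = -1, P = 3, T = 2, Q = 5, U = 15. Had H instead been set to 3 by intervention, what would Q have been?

do(H=3) replaces the equation H := 8 if W >= 1 else -1 with the constant H = 3.
T = 2*W + 2  [with W=0]  = 2
Q = min(H, T) + 6  [with H=3, T=2]  = 8

8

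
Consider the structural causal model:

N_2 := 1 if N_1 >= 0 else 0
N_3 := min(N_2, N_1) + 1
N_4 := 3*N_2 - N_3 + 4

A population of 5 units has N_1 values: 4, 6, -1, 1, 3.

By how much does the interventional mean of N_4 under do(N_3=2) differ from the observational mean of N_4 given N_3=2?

-0.6

do(N_3=2) breaks N_3's dependence on N_1. With N_3=2 fixed, N_4 across the units is 5, 5, 2, 5, 5, mean 4.4.
Conditioning on N_3=2 selects the 4 unit(s) with N_1 ∈ {4, 6, 1, 3}. Their N_4 values: 5, 5, 5, 5. Mean = 5.
Difference = 4.4 − 5 = -0.6.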